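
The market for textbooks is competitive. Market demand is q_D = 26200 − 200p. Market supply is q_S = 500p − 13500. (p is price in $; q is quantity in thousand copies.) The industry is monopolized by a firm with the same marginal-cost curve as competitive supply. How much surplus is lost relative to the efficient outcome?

In inverse form: demand p = 131 − 0.005q, supply p = 27 + 0.002q.
Competitive equilibrium: 131 − 0.005q = 27 + 0.002q → q* = 14857.1428571, p* = 56.7142857.
Marginal revenue: MR = 131 − 0.01q. Set MR = MC: 131 − 0.01q = 27 + 0.002q → q_m = 8666.6666667.
Price p_m = 131 − 0.005·8666.6666667 = 87.6666667; MC(q_m) = 27 + 0.002·8666.6666667 = 44.3333333.
Competitive q* = 14857.1428571, so Δq = 6190.4761904; wedge = 87.6666667 − 44.3333333 = 43.3333334.
DWL = ½ × 6190.4761904 × 43.3333334 = $134126.98 thousand.

$134126.98 thousand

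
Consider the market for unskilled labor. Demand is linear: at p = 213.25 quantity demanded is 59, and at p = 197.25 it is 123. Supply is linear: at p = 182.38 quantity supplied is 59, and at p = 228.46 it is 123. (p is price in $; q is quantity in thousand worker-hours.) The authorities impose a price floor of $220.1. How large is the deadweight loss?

Demand slope = (197.25 − 213.25)/(123 − 59) = −0.25, so p = 228 − 0.25q.
Supply slope = (228.46 − 182.38)/(123 − 59) = 0.72, so p = 139.9 + 0.72q.
Competitive equilibrium: 228 − 0.25q = 139.9 + 0.72q → q* = 90.8247, p* = 205.2938.
At the floor p = 220.1, quantity demanded = (228 − 220.1)/0.25 = 31.6.
Sellers' marginal cost at q' = 31.6: 139.9 + 0.72·31.6 = 162.652.
Δq = 90.8247 − 31.6 = 59.2247; wedge = 220.1 − 162.652 = 57.448.
Welfare loss = ½ × 59.2247 × 57.448 = $1701.17 thousand.

$1701.17 thousand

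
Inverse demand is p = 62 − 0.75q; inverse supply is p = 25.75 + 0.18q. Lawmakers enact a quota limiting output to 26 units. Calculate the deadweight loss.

78.33

Competitive equilibrium: 62 − 0.75q = 25.75 + 0.18q → q* = 38.9785, p* = 32.7661.
At q = 26: demand price = 62 − 0.75·26 = 42.5; supply price = 25.75 + 0.18·26 = 30.43.
Δq = 38.9785 − 26 = 12.9785; wedge = 42.5 − 30.43 = 12.07.
Welfare loss = ½ × 12.9785 × 12.07 = 78.33.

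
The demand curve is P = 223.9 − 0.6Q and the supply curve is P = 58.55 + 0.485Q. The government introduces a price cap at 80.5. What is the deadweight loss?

Competitive equilibrium: 223.9 − 0.6Q = 58.55 + 0.485Q → Q* = 152.3963, P* = 132.4622.
At the ceiling P = 80.5, quantity supplied = (80.5 − 58.55)/0.485 = 45.2577.
Willingness to pay at Q' = 45.2577: 223.9 − 0.6·45.2577 = 196.7454.
ΔQ = 152.3963 − 45.2577 = 107.1386; wedge = 196.7454 − 80.5 = 116.2454.
The triangle = ½ × 107.1386 × 116.2454 = 6227.18.

6227.18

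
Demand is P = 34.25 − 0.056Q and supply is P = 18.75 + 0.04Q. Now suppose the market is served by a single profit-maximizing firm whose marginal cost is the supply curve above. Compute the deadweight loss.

Competitive equilibrium: 34.25 − 0.056Q = 18.75 + 0.04Q → Q* = 161.45833, P* = 25.20833.
Marginal revenue: MR = 34.25 − 0.112Q. Set MR = MC: 34.25 − 0.112Q = 18.75 + 0.04Q → Q_m = 101.97368.
Price P_m = 34.25 − 0.056·101.97368 = 28.53947; MC(Q_m) = 18.75 + 0.04·101.97368 = 22.82895.
Competitive Q* = 161.45833, so ΔQ = 59.48465; wedge = 28.53947 − 22.82895 = 5.71052.
Welfare loss = ½ × 59.48465 × 5.71052 = 169.84.

169.84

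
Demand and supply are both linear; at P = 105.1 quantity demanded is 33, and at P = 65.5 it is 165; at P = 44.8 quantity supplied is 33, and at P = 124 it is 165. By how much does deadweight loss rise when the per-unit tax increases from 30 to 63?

1705

Demand slope = (65.5 − 105.1)/(165 − 33) = −0.3, so P = 115 − 0.3Q.
Supply slope = (124 − 44.8)/(165 − 33) = 0.6, so P = 25 + 0.6Q.
Competitive equilibrium: 115 − 0.3Q = 25 + 0.6Q → Q* = 100, P* = 85.
For a per-unit tax t: ΔQ = t/0.9, so DWL = ½·t·(t/0.9) = t²/1.8.
At t = 30: DWL = 500. At t = 63: DWL = 2205.
Increase = 2205 − 500 = 1705.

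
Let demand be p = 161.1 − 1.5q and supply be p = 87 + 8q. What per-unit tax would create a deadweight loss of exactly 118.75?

Competitive equilibrium: 161.1 − 1.5q = 87 + 8q → q* = 7.8, p* = 149.4.
A tax t gives Δq = t/9.5 and wedge t, so DWL = t²/19.
t²/19 = 118.75 → t² = 2256.25 → t = 47.5.

47.5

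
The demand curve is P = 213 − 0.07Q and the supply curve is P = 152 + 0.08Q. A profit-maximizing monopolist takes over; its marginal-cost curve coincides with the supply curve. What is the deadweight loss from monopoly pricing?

Competitive equilibrium: 213 − 0.07Q = 152 + 0.08Q → Q* = 406.6667, P* = 184.5333.
Marginal revenue: MR = 213 − 0.14Q. Set MR = MC: 213 − 0.14Q = 152 + 0.08Q → Q_m = 277.2727.
Price P_m = 213 − 0.07·277.2727 = 193.5909; MC(Q_m) = 152 + 0.08·277.2727 = 174.1818.
Competitive Q* = 406.6667, so ΔQ = 129.394; wedge = 193.5909 − 174.1818 = 19.4091.
Welfare loss = ½ × 129.394 × 19.4091 = 1255.71.

1255.71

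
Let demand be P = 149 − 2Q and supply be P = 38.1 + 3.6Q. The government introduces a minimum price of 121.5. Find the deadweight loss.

Competitive equilibrium: 149 − 2Q = 38.1 + 3.6Q → Q* = 19.8036, P* = 109.3929.
At the floor P = 121.5, quantity demanded = (149 − 121.5)/2 = 13.75.
Sellers' marginal cost at Q' = 13.75: 38.1 + 3.6·13.75 = 87.6.
ΔQ = 19.8036 − 13.75 = 6.0536; wedge = 121.5 − 87.6 = 33.9.
Welfare loss = ½ × 6.0536 × 33.9 = 102.61.

102.61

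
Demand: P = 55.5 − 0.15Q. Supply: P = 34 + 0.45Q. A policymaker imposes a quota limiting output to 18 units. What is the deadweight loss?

Competitive equilibrium: 55.5 − 0.15Q = 34 + 0.45Q → Q* = 35.8333, P* = 50.125.
At Q = 18: demand price = 55.5 − 0.15·18 = 52.8; supply price = 34 + 0.45·18 = 42.1.
ΔQ = 35.8333 − 18 = 17.8333; wedge = 52.8 − 42.1 = 10.7.
Welfare loss = ½ × 17.8333 × 10.7 = 95.41.

95.41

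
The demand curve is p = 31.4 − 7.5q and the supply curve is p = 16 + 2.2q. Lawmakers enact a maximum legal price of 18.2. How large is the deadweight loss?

Competitive equilibrium: 31.4 − 7.5q = 16 + 2.2q → q* = 1.5876, p* = 19.4928.
At the ceiling p = 18.2, quantity supplied = (18.2 − 16)/2.2 = 1.
Willingness to pay at q' = 1: 31.4 − 7.5·1 = 23.9.
Δq = 1.5876 − 1 = 0.5876; wedge = 23.9 − 18.2 = 5.7.
The triangle = ½ × 0.5876 × 5.7 = 1.67.

1.67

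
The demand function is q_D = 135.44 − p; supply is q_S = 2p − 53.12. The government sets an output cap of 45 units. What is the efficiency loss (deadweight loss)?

570.77

In inverse form: demand p = 135.44 − q, supply p = 26.56 + 0.5q.
Competitive equilibrium: 135.44 − q = 26.56 + 0.5q → q* = 72.5867, p* = 62.8533.
At q = 45: demand price = 135.44 − 1·45 = 90.44; supply price = 26.56 + 0.5·45 = 49.06.
Δq = 72.5867 − 45 = 27.5867; wedge = 90.44 − 49.06 = 41.38.
The triangle = ½ × 27.5867 × 41.38 = 570.77.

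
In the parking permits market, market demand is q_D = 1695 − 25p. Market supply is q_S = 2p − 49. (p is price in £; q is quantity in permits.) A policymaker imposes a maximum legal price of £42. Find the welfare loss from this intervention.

£551.26

In inverse form: demand p = 67.8 − 0.04q, supply p = 24.5 + 0.5q.
Competitive equilibrium: 67.8 − 0.04q = 24.5 + 0.5q → q* = 80.1852, p* = 64.5926.
At the ceiling p = 42, quantity supplied = (42 − 24.5)/0.5 = 35.
Willingness to pay at q' = 35: 67.8 − 0.04·35 = 66.4.
Δq = 80.1852 − 35 = 45.1852; wedge = 66.4 − 42 = 24.4.
The triangle = ½ × 45.1852 × 24.4 = £551.26.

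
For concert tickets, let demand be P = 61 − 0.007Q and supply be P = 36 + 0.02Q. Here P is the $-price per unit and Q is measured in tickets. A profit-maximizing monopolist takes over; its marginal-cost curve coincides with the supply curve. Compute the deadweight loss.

$490.60

Competitive equilibrium: 61 − 0.007Q = 36 + 0.02Q → Q* = 925.92593, P* = 54.51852.
Marginal revenue: MR = 61 − 0.014Q. Set MR = MC: 61 − 0.014Q = 36 + 0.02Q → Q_m = 735.29412.
Price P_m = 61 − 0.007·735.29412 = 55.85294; MC(Q_m) = 36 + 0.02·735.29412 = 50.70588.
Competitive Q* = 925.92593, so ΔQ = 190.63181; wedge = 55.85294 − 50.70588 = 5.14706.
Deadweight loss = ½ × 190.63181 × 5.14706 = $490.60.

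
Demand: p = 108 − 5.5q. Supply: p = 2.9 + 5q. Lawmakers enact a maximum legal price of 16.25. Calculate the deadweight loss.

282.81

Competitive equilibrium: 108 − 5.5q = 2.9 + 5q → q* = 10.0095, p* = 52.9476.
At the ceiling p = 16.25, quantity supplied = (16.25 − 2.9)/5 = 2.67.
Willingness to pay at q' = 2.67: 108 − 5.5·2.67 = 93.315.
Δq = 10.0095 − 2.67 = 7.3395; wedge = 93.315 − 16.25 = 77.065.
Welfare loss = ½ × 7.3395 × 77.065 = 282.81.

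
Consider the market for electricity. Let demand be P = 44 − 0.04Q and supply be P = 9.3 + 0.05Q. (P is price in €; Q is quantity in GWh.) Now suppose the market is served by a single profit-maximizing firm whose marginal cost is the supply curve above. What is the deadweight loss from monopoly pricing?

€633.31

Competitive equilibrium: 44 − 0.04Q = 9.3 + 0.05Q → Q* = 385.5556, P* = 28.5778.
Marginal revenue: MR = 44 − 0.08Q. Set MR = MC: 44 − 0.08Q = 9.3 + 0.05Q → Q_m = 266.9231.
Price P_m = 44 − 0.04·266.9231 = 33.3231; MC(Q_m) = 9.3 + 0.05·266.9231 = 22.6462.
Competitive Q* = 385.5556, so ΔQ = 118.6325; wedge = 33.3231 − 22.6462 = 10.6769.
DWL = ½ × 118.6325 × 10.6769 = €633.31.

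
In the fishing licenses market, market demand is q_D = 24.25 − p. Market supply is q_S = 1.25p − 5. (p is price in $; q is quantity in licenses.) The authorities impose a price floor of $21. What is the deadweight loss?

In inverse form: demand p = 24.25 − q, supply p = 4 + 0.8q.
Competitive equilibrium: 24.25 − q = 4 + 0.8q → q* = 11.25, p* = 13.
At the floor p = 21, quantity demanded = (24.25 − 21)/1 = 3.25.
Sellers' marginal cost at q' = 3.25: 4 + 0.8·3.25 = 6.6.
Δq = 11.25 − 3.25 = 8; wedge = 21 − 6.6 = 14.4.
The triangle = ½ × 8 × 14.4 = $57.60.

$57.60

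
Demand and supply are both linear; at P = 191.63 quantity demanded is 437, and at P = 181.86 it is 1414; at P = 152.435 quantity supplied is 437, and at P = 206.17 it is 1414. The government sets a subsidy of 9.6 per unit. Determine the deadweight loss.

708.92

Demand slope = (181.86 − 191.63)/(1414 − 437) = −0.01, so P = 196 − 0.01Q.
Supply slope = (206.17 − 152.435)/(1414 − 437) = 0.055, so P = 128.4 + 0.055Q.
Competitive equilibrium: 196 − 0.01Q = 128.4 + 0.055Q → Q* = 1040, P* = 185.6.
The subsidy lowers effective supply by 9.6: P = 118.8 + 0.055Q.
New quantity: 196 − 0.01Q = 118.8 + 0.055Q → Q' = 1187.6923.
Overproduction ΔQ = 1187.6923 − 1040 = 147.6923; wedge = subsidy = 9.6.
DWL = ½ × 147.6923 × 9.6 = 708.92.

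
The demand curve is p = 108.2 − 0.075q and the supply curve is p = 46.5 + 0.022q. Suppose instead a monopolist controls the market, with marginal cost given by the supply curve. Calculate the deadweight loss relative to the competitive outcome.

3731.08

Competitive equilibrium: 108.2 − 0.075q = 46.5 + 0.022q → q* = 636.08247, p* = 60.49381.
Marginal revenue: MR = 108.2 − 0.15q. Set MR = MC: 108.2 − 0.15q = 46.5 + 0.022q → q_m = 358.72093.
Price p_m = 108.2 − 0.075·358.72093 = 81.29593; MC(q_m) = 46.5 + 0.022·358.72093 = 54.39186.
Competitive q* = 636.08247, so Δq = 277.36154; wedge = 81.29593 − 54.39186 = 26.90407.
Deadweight loss = ½ × 277.36154 × 26.90407 = 3731.08.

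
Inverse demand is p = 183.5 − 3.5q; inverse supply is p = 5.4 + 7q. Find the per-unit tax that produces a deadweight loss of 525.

Competitive equilibrium: 183.5 − 3.5q = 5.4 + 7q → q* = 16.9619, p* = 124.1333.
A tax t gives Δq = t/10.5 and wedge t, so DWL = t²/21.
t²/21 = 525 → t² = 11025 → t = 105.

105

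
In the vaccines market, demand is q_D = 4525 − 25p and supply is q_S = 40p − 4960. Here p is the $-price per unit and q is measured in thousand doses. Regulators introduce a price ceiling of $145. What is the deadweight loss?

In inverse form: demand p = 181 − 0.04q, supply p = 124 + 0.025q.
Competitive equilibrium: 181 − 0.04q = 124 + 0.025q → q* = 876.9231, p* = 145.9231.
At the ceiling p = 145, quantity supplied = (145 − 124)/0.025 = 840.
Willingness to pay at q' = 840: 181 − 0.04·840 = 147.4.
Δq = 876.9231 − 840 = 36.9231; wedge = 147.4 − 145 = 2.4.
The triangle = ½ × 36.9231 × 2.4 = $44.31 thousand.

$44.31 thousand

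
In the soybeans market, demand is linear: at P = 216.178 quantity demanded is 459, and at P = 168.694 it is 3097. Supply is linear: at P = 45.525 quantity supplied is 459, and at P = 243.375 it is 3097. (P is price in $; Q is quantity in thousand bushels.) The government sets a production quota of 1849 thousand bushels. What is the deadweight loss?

Demand slope = (168.694 − 216.178)/(3097 − 459) = −0.018, so P = 224.44 − 0.018Q.
Supply slope = (243.375 − 45.525)/(3097 − 459) = 0.075, so P = 11.1 + 0.075Q.
Competitive equilibrium: 224.44 − 0.018Q = 11.1 + 0.075Q → Q* = 2293.9785, P* = 183.1484.
At Q = 1849: demand price = 224.44 − 0.018·1849 = 191.158; supply price = 11.1 + 0.075·1849 = 149.775.
ΔQ = 2293.9785 − 1849 = 444.9785; wedge = 191.158 − 149.775 = 41.383.
Deadweight loss = ½ × 444.9785 × 41.383 = $9207.27 thousand.

$9207.27 thousand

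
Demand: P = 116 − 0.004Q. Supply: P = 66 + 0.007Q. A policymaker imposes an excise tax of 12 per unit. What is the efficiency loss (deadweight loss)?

Competitive equilibrium: 116 − 0.004Q = 66 + 0.007Q → Q* = 4545.4545, P* = 97.8182.
With the tax, the buyer price exceeds the seller price by 12: (116 − 0.004Q) − (66 + 0.007Q) = 12 → Q' = 3454.5455.
ΔQ = 4545.4545 − 3454.5455 = 1090.909; the wedge equals the tax, 12.
DWL = ½ × 1090.909 × 12 = 6545.45.

6545.45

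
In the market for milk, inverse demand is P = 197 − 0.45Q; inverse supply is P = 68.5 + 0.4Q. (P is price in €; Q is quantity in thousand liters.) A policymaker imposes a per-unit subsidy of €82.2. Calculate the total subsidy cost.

€20375.93 thousand

Competitive equilibrium: 197 − 0.45Q = 68.5 + 0.4Q → Q* = 151.1765, P* = 128.9706.
The subsidy lowers effective supply by 82.2: P = 0.4Q − 13.7.
New quantity: 197 − 0.45Q = 0.4Q − 13.7 → Q' = 247.8824.
Total subsidy cost = 82.2 × 247.8824 = €20375.93 thousand.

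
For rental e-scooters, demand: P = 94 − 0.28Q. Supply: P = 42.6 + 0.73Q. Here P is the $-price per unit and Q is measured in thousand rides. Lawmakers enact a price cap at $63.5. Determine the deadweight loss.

Competitive equilibrium: 94 − 0.28Q = 42.6 + 0.73Q → Q* = 50.8911, P* = 79.7505.
At the ceiling P = 63.5, quantity supplied = (63.5 − 42.6)/0.73 = 28.6301.
Willingness to pay at Q' = 28.6301: 94 − 0.28·28.6301 = 85.9836.
ΔQ = 50.8911 − 28.6301 = 22.261; wedge = 85.9836 − 63.5 = 22.4836.
DWL = ½ × 22.261 × 22.4836 = $250.25 thousand.

$250.25 thousand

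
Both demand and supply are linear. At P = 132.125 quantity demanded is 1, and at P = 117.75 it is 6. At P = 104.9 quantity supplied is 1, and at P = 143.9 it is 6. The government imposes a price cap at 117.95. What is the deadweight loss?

4.11

Demand slope = (117.75 − 132.125)/(6 − 1) = −2.875, so P = 135 − 2.875Q.
Supply slope = (143.9 − 104.9)/(6 − 1) = 7.8, so P = 97.1 + 7.8Q.
Competitive equilibrium: 135 − 2.875Q = 97.1 + 7.8Q → Q* = 3.5504, P* = 124.7927.
At the ceiling P = 117.95, quantity supplied = (117.95 − 97.1)/7.8 = 2.6731.
Willingness to pay at Q' = 2.6731: 135 − 2.875·2.6731 = 127.3148.
ΔQ = 3.5504 − 2.6731 = 0.8773; wedge = 127.3148 − 117.95 = 9.3648.
The triangle = ½ × 0.8773 × 9.3648 = 4.11.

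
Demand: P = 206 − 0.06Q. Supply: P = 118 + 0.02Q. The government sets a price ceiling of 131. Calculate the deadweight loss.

8100

Competitive equilibrium: 206 − 0.06Q = 118 + 0.02Q → Q* = 1100, P* = 140.
At the ceiling P = 131, quantity supplied = (131 − 118)/0.02 = 650.
Willingness to pay at Q' = 650: 206 − 0.06·650 = 167.
ΔQ = 1100 − 650 = 450; wedge = 167 − 131 = 36.
The triangle = ½ × 450 × 36 = 8100.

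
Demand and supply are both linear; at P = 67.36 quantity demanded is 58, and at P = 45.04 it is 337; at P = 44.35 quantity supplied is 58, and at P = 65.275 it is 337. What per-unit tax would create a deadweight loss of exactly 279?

9.3

Demand slope = (45.04 − 67.36)/(337 − 58) = −0.08, so P = 72 − 0.08Q.
Supply slope = (65.275 − 44.35)/(337 − 58) = 0.075, so P = 40 + 0.075Q.
Competitive equilibrium: 72 − 0.08Q = 40 + 0.075Q → Q* = 206.4516, P* = 55.4839.
A tax t gives ΔQ = t/0.155 and wedge t, so DWL = t²/0.31.
t²/0.31 = 279 → t² = 86.49 → t = 9.3.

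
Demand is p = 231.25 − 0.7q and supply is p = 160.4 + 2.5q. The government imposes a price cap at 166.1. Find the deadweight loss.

Competitive equilibrium: 231.25 − 0.7q = 160.4 + 2.5q → q* = 22.1406, p* = 215.7516.
At the ceiling p = 166.1, quantity supplied = (166.1 − 160.4)/2.5 = 2.28.
Willingness to pay at q' = 2.28: 231.25 − 0.7·2.28 = 229.654.
Δq = 22.1406 − 2.28 = 19.8606; wedge = 229.654 − 166.1 = 63.554.
Deadweight loss = ½ × 19.8606 × 63.554 = 631.11.

631.11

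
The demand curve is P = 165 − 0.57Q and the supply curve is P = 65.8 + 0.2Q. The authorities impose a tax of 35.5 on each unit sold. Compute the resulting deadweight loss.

818.34

Competitive equilibrium: 165 − 0.57Q = 65.8 + 0.2Q → Q* = 128.8312, P* = 91.5662.
With the tax, the buyer price exceeds the seller price by 35.5: (165 − 0.57Q) − (65.8 + 0.2Q) = 35.5 → Q' = 82.7273.
ΔQ = 128.8312 − 82.7273 = 46.1039; the wedge equals the tax, 35.5.
Deadweight loss = ½ × 46.1039 × 35.5 = 818.34.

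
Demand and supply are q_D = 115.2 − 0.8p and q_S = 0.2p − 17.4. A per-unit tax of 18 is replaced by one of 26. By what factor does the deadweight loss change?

In inverse form: demand p = 144 − 1.25q, supply p = 87 + 5q.
Competitive equilibrium: 144 − 1.25q = 87 + 5q → q* = 9.12, p* = 132.6.
For a per-unit tax t: Δq = t/6.25, so DWL = ½·t·(t/6.25) = t²/12.5.
At t = 18: DWL = 25.92. At t = 26: DWL = 54.08.
Ratio = (26/18)² = 2.086.

2.086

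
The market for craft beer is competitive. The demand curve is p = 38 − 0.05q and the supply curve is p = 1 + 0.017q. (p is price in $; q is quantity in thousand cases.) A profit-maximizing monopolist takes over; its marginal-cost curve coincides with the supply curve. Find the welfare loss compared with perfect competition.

Competitive equilibrium: 38 − 0.05q = 1 + 0.017q → q* = 552.23881, p* = 10.38806.
Marginal revenue: MR = 38 − 0.1q. Set MR = MC: 38 − 0.1q = 1 + 0.017q → q_m = 316.23932.
Price p_m = 38 − 0.05·316.23932 = 22.18803; MC(q_m) = 1 + 0.017·316.23932 = 6.37607.
Competitive q* = 552.23881, so Δq = 235.99949; wedge = 22.18803 − 6.37607 = 15.81196.
Welfare loss = ½ × 235.99949 × 15.81196 = $1865.81 thousand.

$1865.81 thousand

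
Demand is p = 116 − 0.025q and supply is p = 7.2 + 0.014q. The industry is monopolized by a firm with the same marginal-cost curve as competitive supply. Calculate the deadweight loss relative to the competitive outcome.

23157.05

Competitive equilibrium: 116 − 0.025q = 7.2 + 0.014q → q* = 2789.7436, p* = 46.2564.
Marginal revenue: MR = 116 − 0.05q. Set MR = MC: 116 − 0.05q = 7.2 + 0.014q → q_m = 1700.
Price p_m = 116 − 0.025·1700 = 73.5; MC(q_m) = 7.2 + 0.014·1700 = 31.
Competitive q* = 2789.7436, so Δq = 1089.7436; wedge = 73.5 − 31 = 42.5.
DWL = ½ × 1089.7436 × 42.5 = 23157.05.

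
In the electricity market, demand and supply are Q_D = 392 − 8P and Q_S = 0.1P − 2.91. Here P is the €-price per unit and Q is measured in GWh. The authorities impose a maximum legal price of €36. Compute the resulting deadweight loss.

€8.24

In inverse form: demand P = 49 − 0.125Q, supply P = 29.1 + 10Q.
Competitive equilibrium: 49 − 0.125Q = 29.1 + 10Q → Q* = 1.9654, P* = 48.7543.
At the ceiling P = 36, quantity supplied = (36 − 29.1)/10 = 0.69.
Willingness to pay at Q' = 0.69: 49 − 0.125·0.69 = 48.9138.
ΔQ = 1.9654 − 0.69 = 1.2754; wedge = 48.9138 − 36 = 12.9138.
The triangle = ½ × 1.2754 × 12.9138 = €8.24.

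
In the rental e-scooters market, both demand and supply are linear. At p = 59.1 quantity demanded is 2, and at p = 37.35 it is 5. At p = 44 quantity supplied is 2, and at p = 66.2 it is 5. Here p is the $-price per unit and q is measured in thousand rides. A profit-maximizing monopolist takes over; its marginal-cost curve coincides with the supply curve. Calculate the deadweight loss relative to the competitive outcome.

$7.37 thousand

Demand slope = (37.35 − 59.1)/(5 − 2) = −7.25, so p = 73.6 − 7.25q.
Supply slope = (66.2 − 44)/(5 − 2) = 7.4, so p = 29.2 + 7.4q.
Competitive equilibrium: 73.6 − 7.25q = 29.2 + 7.4q → q* = 3.0307, p* = 51.6273.
Marginal revenue: MR = 73.6 − 14.5q. Set MR = MC: 73.6 − 14.5q = 29.2 + 7.4q → q_m = 2.0274.
Price p_m = 73.6 − 7.25·2.0274 = 58.9014; MC(q_m) = 29.2 + 7.4·2.0274 = 44.2028.
Competitive q* = 3.0307, so Δq = 1.0033; wedge = 58.9014 − 44.2028 = 14.6986.
Welfare loss = ½ × 1.0033 × 14.6986 = $7.37 thousand.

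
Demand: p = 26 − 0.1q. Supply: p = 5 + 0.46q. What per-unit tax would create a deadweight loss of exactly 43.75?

Competitive equilibrium: 26 − 0.1q = 5 + 0.46q → q* = 37.5, p* = 22.25.
A tax t gives Δq = t/0.56 and wedge t, so DWL = t²/1.12.
t²/1.12 = 43.75 → t² = 49 → t = 7.

7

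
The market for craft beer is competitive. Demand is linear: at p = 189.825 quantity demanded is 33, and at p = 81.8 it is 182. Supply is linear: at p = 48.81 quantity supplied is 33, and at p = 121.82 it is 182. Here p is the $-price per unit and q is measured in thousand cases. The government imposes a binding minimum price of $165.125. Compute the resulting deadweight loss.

$4084.11 thousand

Demand slope = (81.8 − 189.825)/(182 − 33) = −0.725, so p = 213.75 − 0.725q.
Supply slope = (121.82 − 48.81)/(182 − 33) = 0.49, so p = 32.64 + 0.49q.
Competitive equilibrium: 213.75 − 0.725q = 32.64 + 0.49q → q* = 149.0617, p* = 105.6802.
At the floor p = 165.125, quantity demanded = (213.75 − 165.125)/0.725 = 67.069.
Sellers' marginal cost at q' = 67.069: 32.64 + 0.49·67.069 = 65.5038.
Δq = 149.0617 − 67.069 = 81.9927; wedge = 165.125 − 65.5038 = 99.6212.
Deadweight loss = ½ × 81.9927 × 99.6212 = $4084.11 thousand.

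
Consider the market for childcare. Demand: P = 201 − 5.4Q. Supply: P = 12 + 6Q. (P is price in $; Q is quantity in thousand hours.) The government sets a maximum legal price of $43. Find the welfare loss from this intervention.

Competitive equilibrium: 201 − 5.4Q = 12 + 6Q → Q* = 16.57895, P* = 111.47368.
At the ceiling P = 43, quantity supplied = (43 − 12)/6 = 5.16667.
Willingness to pay at Q' = 5.16667: 201 − 5.4·5.16667 = 173.09998.
ΔQ = 16.57895 − 5.16667 = 11.41228; wedge = 173.09998 − 43 = 130.09998.
DWL = ½ × 11.41228 × 130.09998 = $742.37 thousand.

$742.37 thousand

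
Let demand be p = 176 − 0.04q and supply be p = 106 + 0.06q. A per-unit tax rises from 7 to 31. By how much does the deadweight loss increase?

Competitive equilibrium: 176 − 0.04q = 106 + 0.06q → q* = 700, p* = 148.
For a per-unit tax t: Δq = t/0.1, so DWL = ½·t·(t/0.1) = t²/0.2.
At t = 7: DWL = 245. At t = 31: DWL = 4805.
Increase = 4805 − 245 = 4560.

4560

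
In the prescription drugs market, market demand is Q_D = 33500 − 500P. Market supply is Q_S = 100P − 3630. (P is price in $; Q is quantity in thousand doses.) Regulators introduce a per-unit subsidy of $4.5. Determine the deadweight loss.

In inverse form: demand P = 67 − 0.002Q, supply P = 36.3 + 0.01Q.
Competitive equilibrium: 67 − 0.002Q = 36.3 + 0.01Q → Q* = 2558.3333, P* = 61.8833.
The subsidy lowers effective supply by 4.5: P = 31.8 + 0.01Q.
New quantity: 67 − 0.002Q = 31.8 + 0.01Q → Q' = 2933.3333.
Overproduction ΔQ = 2933.3333 − 2558.3333 = 375; wedge = subsidy = 4.5.
The triangle = ½ × 375 × 4.5 = $843.75 thousand.

$843.75 thousand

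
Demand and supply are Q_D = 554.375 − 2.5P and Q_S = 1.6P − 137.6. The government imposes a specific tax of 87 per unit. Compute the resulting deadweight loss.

3692.20

In inverse form: demand P = 221.75 − 0.4Q, supply P = 86 + 0.625Q.
Competitive equilibrium: 221.75 − 0.4Q = 86 + 0.625Q → Q* = 132.439024, P* = 168.77439.
With the tax, the buyer price exceeds the seller price by 87: (221.75 − 0.4Q) − (86 + 0.625Q) = 87 → Q' = 47.560976.
ΔQ = 132.439024 − 47.560976 = 84.878048; the wedge equals the tax, 87.
Deadweight loss = ½ × 84.878048 × 87 = 3692.20.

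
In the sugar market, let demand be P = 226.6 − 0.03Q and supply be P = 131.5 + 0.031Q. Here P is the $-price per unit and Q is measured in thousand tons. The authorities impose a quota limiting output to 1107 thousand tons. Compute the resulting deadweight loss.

Competitive equilibrium: 226.6 − 0.03Q = 131.5 + 0.031Q → Q* = 1559.0164, P* = 179.8295.
At Q = 1107: demand price = 226.6 − 0.03·1107 = 193.39; supply price = 131.5 + 0.031·1107 = 165.817.
ΔQ = 1559.0164 − 1107 = 452.0164; wedge = 193.39 − 165.817 = 27.573.
DWL = ½ × 452.0164 × 27.573 = $6231.72 thousand.

$6231.72 thousand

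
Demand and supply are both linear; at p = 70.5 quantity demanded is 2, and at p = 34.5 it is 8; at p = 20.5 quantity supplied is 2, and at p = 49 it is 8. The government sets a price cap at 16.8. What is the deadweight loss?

Demand slope = (34.5 − 70.5)/(8 − 2) = −6, so p = 82.5 − 6q.
Supply slope = (49 − 20.5)/(8 − 2) = 4.75, so p = 11 + 4.75q.
Competitive equilibrium: 82.5 − 6q = 11 + 4.75q → q* = 6.6512, p* = 42.593.
At the ceiling p = 16.8, quantity supplied = (16.8 − 11)/4.75 = 1.2211.
Willingness to pay at q' = 1.2211: 82.5 − 6·1.2211 = 75.1734.
Δq = 6.6512 − 1.2211 = 5.4301; wedge = 75.1734 − 16.8 = 58.3734.
The triangle = ½ × 5.4301 × 58.3734 = 158.49.

158.49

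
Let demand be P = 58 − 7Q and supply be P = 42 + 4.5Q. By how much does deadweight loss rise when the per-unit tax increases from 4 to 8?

2.09

Competitive equilibrium: 58 − 7Q = 42 + 4.5Q → Q* = 1.3913, P* = 48.2609.
For a per-unit tax t: ΔQ = t/11.5, so DWL = ½·t·(t/11.5) = t²/23.
At t = 4: DWL = 0.696. At t = 8: DWL = 2.783.
Increase = 2.783 − 0.696 = 2.09.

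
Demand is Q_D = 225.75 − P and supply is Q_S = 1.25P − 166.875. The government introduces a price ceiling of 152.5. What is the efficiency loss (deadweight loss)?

In inverse form: demand P = 225.75 − Q, supply P = 133.5 + 0.8Q.
Competitive equilibrium: 225.75 − Q = 133.5 + 0.8Q → Q* = 51.25, P* = 174.5.
At the ceiling P = 152.5, quantity supplied = (152.5 − 133.5)/0.8 = 23.75.
Willingness to pay at Q' = 23.75: 225.75 − 1·23.75 = 202.
ΔQ = 51.25 − 23.75 = 27.5; wedge = 202 − 152.5 = 49.5.
Welfare loss = ½ × 27.5 × 49.5 = 680.625.

680.625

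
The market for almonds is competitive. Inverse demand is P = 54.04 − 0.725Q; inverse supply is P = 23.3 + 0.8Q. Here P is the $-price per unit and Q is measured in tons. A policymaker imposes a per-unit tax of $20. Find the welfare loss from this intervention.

$131.15

Competitive equilibrium: 54.04 − 0.725Q = 23.3 + 0.8Q → Q* = 20.1574, P* = 39.4259.
With the tax, the buyer price exceeds the seller price by 20: (54.04 − 0.725Q) − (23.3 + 0.8Q) = 20 → Q' = 7.0426.
ΔQ = 20.1574 − 7.0426 = 13.1148; the wedge equals the tax, 20.
Deadweight loss = ½ × 13.1148 × 20 = $131.15.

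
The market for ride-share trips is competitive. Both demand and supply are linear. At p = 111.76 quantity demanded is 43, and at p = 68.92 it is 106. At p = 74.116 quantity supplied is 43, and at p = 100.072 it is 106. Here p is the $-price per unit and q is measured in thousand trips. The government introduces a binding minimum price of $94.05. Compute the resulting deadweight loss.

$38.79 thousand

Demand slope = (68.92 − 111.76)/(106 − 43) = −0.68, so p = 141 − 0.68q.
Supply slope = (100.072 − 74.116)/(106 − 43) = 0.412, so p = 56.4 + 0.412q.
Competitive equilibrium: 141 − 0.68q = 56.4 + 0.412q → q* = 77.4725, p* = 88.3187.
At the floor p = 94.05, quantity demanded = (141 − 94.05)/0.68 = 69.0441.
Sellers' marginal cost at q' = 69.0441: 56.4 + 0.412·69.0441 = 84.8462.
Δq = 77.4725 − 69.0441 = 8.4284; wedge = 94.05 − 84.8462 = 9.2038.
The triangle = ½ × 8.4284 × 9.2038 = $38.79 thousand.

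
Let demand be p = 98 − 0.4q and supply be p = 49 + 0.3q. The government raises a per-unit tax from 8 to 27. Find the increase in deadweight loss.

Competitive equilibrium: 98 − 0.4q = 49 + 0.3q → q* = 70, p* = 70.
For a per-unit tax t: Δq = t/0.7, so DWL = ½·t·(t/0.7) = t²/1.4.
At t = 8: DWL = 45.714. At t = 27: DWL = 520.714.
Increase = 520.714 − 45.714 = 475.

475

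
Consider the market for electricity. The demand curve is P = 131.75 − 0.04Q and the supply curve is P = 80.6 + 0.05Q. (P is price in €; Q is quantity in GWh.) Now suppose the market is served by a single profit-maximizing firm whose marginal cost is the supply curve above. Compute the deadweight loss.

€1376.11

Competitive equilibrium: 131.75 − 0.04Q = 80.6 + 0.05Q → Q* = 568.33333, P* = 109.01667.
Marginal revenue: MR = 131.75 − 0.08Q. Set MR = MC: 131.75 − 0.08Q = 80.6 + 0.05Q → Q_m = 393.46154.
Price P_m = 131.75 − 0.04·393.46154 = 116.01154; MC(Q_m) = 80.6 + 0.05·393.46154 = 100.27308.
Competitive Q* = 568.33333, so ΔQ = 174.87179; wedge = 116.01154 − 100.27308 = 15.73846.
DWL = ½ × 174.87179 × 15.73846 = €1376.11.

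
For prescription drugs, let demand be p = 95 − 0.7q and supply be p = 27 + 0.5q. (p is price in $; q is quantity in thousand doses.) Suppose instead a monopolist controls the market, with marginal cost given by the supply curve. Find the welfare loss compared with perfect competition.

$261.51 thousand

Competitive equilibrium: 95 − 0.7q = 27 + 0.5q → q* = 56.6667, p* = 55.3333.
Marginal revenue: MR = 95 − 1.4q. Set MR = MC: 95 − 1.4q = 27 + 0.5q → q_m = 35.7895.
Price p_m = 95 − 0.7·35.7895 = 69.9474; MC(q_m) = 27 + 0.5·35.7895 = 44.8948.
Competitive q* = 56.6667, so Δq = 20.8772; wedge = 69.9474 − 44.8948 = 25.0526.
DWL = ½ × 20.8772 × 25.0526 = $261.51 thousand.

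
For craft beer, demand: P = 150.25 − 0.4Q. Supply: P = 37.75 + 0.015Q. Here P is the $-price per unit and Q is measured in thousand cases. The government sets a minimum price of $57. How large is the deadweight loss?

Competitive equilibrium: 150.25 − 0.4Q = 37.75 + 0.015Q → Q* = 271.0843, P* = 41.8163.
At the floor P = 57, quantity demanded = (150.25 − 57)/0.4 = 233.125.
Sellers' marginal cost at Q' = 233.125: 37.75 + 0.015·233.125 = 41.2469.
ΔQ = 271.0843 − 233.125 = 37.9593; wedge = 57 − 41.2469 = 15.7531.
The triangle = ½ × 37.9593 × 15.7531 = $298.99 thousand.

$298.99 thousand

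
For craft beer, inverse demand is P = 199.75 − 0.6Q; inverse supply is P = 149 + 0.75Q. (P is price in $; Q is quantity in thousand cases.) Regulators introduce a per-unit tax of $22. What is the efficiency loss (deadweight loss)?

$179.26 thousand

Competitive equilibrium: 199.75 − 0.6Q = 149 + 0.75Q → Q* = 37.5926, P* = 177.1944.
With the tax, the buyer price exceeds the seller price by 22: (199.75 − 0.6Q) − (149 + 0.75Q) = 22 → Q' = 21.2963.
ΔQ = 37.5926 − 21.2963 = 16.2963; the wedge equals the tax, 22.
Deadweight loss = ½ × 16.2963 × 22 = $179.26 thousand.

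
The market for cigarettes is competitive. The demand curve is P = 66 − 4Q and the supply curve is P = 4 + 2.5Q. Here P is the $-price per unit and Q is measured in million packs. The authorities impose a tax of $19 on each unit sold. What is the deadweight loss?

Competitive equilibrium: 66 − 4Q = 4 + 2.5Q → Q* = 9.5385, P* = 27.8462.
With the tax, the buyer price exceeds the seller price by 19: (66 − 4Q) − (4 + 2.5Q) = 19 → Q' = 6.6154.
ΔQ = 9.5385 − 6.6154 = 2.9231; the wedge equals the tax, 19.
Welfare loss = ½ × 2.9231 × 19 = $27.77 million.

$27.77 million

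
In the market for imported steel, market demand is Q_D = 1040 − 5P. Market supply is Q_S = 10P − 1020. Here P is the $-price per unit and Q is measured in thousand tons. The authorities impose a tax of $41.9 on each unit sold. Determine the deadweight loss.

$2926.02 thousand

In inverse form: demand P = 208 − 0.2Q, supply P = 102 + 0.1Q.
Competitive equilibrium: 208 − 0.2Q = 102 + 0.1Q → Q* = 353.3333, P* = 137.3333.
With the tax, the buyer price exceeds the seller price by 41.9: (208 − 0.2Q) − (102 + 0.1Q) = 41.9 → Q' = 213.6667.
ΔQ = 353.3333 − 213.6667 = 139.6666; the wedge equals the tax, 41.9.
Deadweight loss = ½ × 139.6666 × 41.9 = $2926.02 thousand.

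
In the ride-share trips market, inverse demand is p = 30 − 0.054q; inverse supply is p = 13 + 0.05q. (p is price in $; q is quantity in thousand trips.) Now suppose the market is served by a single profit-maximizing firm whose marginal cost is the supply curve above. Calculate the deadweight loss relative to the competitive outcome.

Competitive equilibrium: 30 − 0.054q = 13 + 0.05q → q* = 163.4615, p* = 21.1731.
Marginal revenue: MR = 30 − 0.108q. Set MR = MC: 30 − 0.108q = 13 + 0.05q → q_m = 107.5949.
Price p_m = 30 − 0.054·107.5949 = 24.1899; MC(q_m) = 13 + 0.05·107.5949 = 18.3797.
Competitive q* = 163.4615, so Δq = 55.8666; wedge = 24.1899 − 18.3797 = 5.8102.
Deadweight loss = ½ × 55.8666 × 5.8102 = $162.30 thousand.

$162.30 thousand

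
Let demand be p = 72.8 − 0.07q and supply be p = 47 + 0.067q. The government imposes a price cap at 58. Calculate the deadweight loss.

Competitive equilibrium: 72.8 − 0.07q = 47 + 0.067q → q* = 188.3212, p* = 59.6175.
At the ceiling p = 58, quantity supplied = (58 − 47)/0.067 = 164.1791.
Willingness to pay at q' = 164.1791: 72.8 − 0.07·164.1791 = 61.3075.
Δq = 188.3212 − 164.1791 = 24.1421; wedge = 61.3075 − 58 = 3.3075.
The triangle = ½ × 24.1421 × 3.3075 = 39.92.

39.92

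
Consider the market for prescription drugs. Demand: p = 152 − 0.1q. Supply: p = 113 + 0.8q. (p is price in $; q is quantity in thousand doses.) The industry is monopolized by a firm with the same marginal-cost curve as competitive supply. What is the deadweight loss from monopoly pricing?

Competitive equilibrium: 152 − 0.1q = 113 + 0.8q → q* = 43.3333, p* = 147.6667.
Marginal revenue: MR = 152 − 0.2q. Set MR = MC: 152 − 0.2q = 113 + 0.8q → q_m = 39.
Price p_m = 152 − 0.1·39 = 148.1; MC(q_m) = 113 + 0.8·39 = 144.2.
Competitive q* = 43.3333, so Δq = 4.3333; wedge = 148.1 − 144.2 = 3.9.
DWL = ½ × 4.3333 × 3.9 = $8.45 thousand.

$8.45 thousand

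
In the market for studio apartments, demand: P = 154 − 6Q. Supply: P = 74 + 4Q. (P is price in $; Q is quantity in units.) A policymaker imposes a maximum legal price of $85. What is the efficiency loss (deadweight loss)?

$137.81

Competitive equilibrium: 154 − 6Q = 74 + 4Q → Q* = 8, P* = 106.
At the ceiling P = 85, quantity supplied = (85 − 74)/4 = 2.75.
Willingness to pay at Q' = 2.75: 154 − 6·2.75 = 137.5.
ΔQ = 8 − 2.75 = 5.25; wedge = 137.5 − 85 = 52.5.
The triangle = ½ × 5.25 × 52.5 = $137.81.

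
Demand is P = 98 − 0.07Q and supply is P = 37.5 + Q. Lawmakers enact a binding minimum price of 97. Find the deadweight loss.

Competitive equilibrium: 98 − 0.07Q = 37.5 + Q → Q* = 56.5421, P* = 94.0421.
At the floor P = 97, quantity demanded = (98 − 97)/0.07 = 14.2857.
Sellers' marginal cost at Q' = 14.2857: 37.5 + 1·14.2857 = 51.7857.
ΔQ = 56.5421 − 14.2857 = 42.2564; wedge = 97 − 51.7857 = 45.2143.
The triangle = ½ × 42.2564 × 45.2143 = 955.30.

955.30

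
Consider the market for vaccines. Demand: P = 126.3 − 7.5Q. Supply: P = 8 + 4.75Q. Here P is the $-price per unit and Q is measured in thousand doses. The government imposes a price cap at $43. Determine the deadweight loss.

$32.08 thousand

Competitive equilibrium: 126.3 − 7.5Q = 8 + 4.75Q → Q* = 9.6571, P* = 53.8714.
At the ceiling P = 43, quantity supplied = (43 − 8)/4.75 = 7.3684.
Willingness to pay at Q' = 7.3684: 126.3 − 7.5·7.3684 = 71.037.
ΔQ = 9.6571 − 7.3684 = 2.2887; wedge = 71.037 − 43 = 28.037.
Deadweight loss = ½ × 2.2887 × 28.037 = $32.08 thousand.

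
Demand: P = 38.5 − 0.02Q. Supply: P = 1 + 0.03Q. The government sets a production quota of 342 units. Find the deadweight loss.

4161.60

Competitive equilibrium: 38.5 − 0.02Q = 1 + 0.03Q → Q* = 750, P* = 23.5.
At Q = 342: demand price = 38.5 − 0.02·342 = 31.66; supply price = 1 + 0.03·342 = 11.26.
ΔQ = 750 − 342 = 408; wedge = 31.66 − 11.26 = 20.4.
The triangle = ½ × 408 × 20.4 = 4161.60.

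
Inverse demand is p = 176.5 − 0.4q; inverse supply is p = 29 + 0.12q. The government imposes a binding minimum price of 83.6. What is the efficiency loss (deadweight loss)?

687.01

Competitive equilibrium: 176.5 − 0.4q = 29 + 0.12q → q* = 283.6538, p* = 63.0385.
At the floor p = 83.6, quantity demanded = (176.5 − 83.6)/0.4 = 232.25.
Sellers' marginal cost at q' = 232.25: 29 + 0.12·232.25 = 56.87.
Δq = 283.6538 − 232.25 = 51.4038; wedge = 83.6 − 56.87 = 26.73.
The triangle = ½ × 51.4038 × 26.73 = 687.01.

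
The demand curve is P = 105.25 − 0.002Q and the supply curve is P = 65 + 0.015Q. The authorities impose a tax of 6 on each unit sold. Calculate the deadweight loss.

Competitive equilibrium: 105.25 − 0.002Q = 65 + 0.015Q → Q* = 2367.6471, P* = 100.5147.
With the tax, the buyer price exceeds the seller price by 6: (105.25 − 0.002Q) − (65 + 0.015Q) = 6 → Q' = 2014.7059.
ΔQ = 2367.6471 − 2014.7059 = 352.9412; the wedge equals the tax, 6.
DWL = ½ × 352.9412 × 6 = 1058.82.

1058.82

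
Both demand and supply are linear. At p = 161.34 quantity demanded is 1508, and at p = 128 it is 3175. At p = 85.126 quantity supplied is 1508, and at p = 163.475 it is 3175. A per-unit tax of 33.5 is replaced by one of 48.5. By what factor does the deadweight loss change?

2.096

Demand slope = (128 − 161.34)/(3175 − 1508) = −0.02, so p = 191.5 − 0.02q.
Supply slope = (163.475 − 85.126)/(3175 − 1508) = 0.047, so p = 14.25 + 0.047q.
Competitive equilibrium: 191.5 − 0.02q = 14.25 + 0.047q → q* = 2645.5224, p* = 138.5896.
For a per-unit tax t: Δq = t/0.067, so DWL = ½·t·(t/0.067) = t²/0.134.
At t = 33.5: DWL = 8375. At t = 48.5: DWL = 17554.104.
Ratio = (48.5/33.5)² = 2.096.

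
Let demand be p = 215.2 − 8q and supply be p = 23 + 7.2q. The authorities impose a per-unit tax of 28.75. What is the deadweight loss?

27.19

Competitive equilibrium: 215.2 − 8q = 23 + 7.2q → q* = 12.6447, p* = 114.0421.
With the tax, the buyer price exceeds the seller price by 28.75: (215.2 − 8q) − (23 + 7.2q) = 28.75 → q' = 10.7533.
Δq = 12.6447 − 10.7533 = 1.8914; the wedge equals the tax, 28.75.
Welfare loss = ½ × 1.8914 × 28.75 = 27.19.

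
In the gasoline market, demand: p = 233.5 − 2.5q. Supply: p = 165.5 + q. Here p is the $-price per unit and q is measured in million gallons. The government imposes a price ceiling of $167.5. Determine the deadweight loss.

$531.57 million

Competitive equilibrium: 233.5 − 2.5q = 165.5 + q → q* = 19.4286, p* = 184.9286.
At the ceiling p = 167.5, quantity supplied = (167.5 − 165.5)/1 = 2.
Willingness to pay at q' = 2: 233.5 − 2.5·2 = 228.5.
Δq = 19.4286 − 2 = 17.4286; wedge = 228.5 − 167.5 = 61.
Deadweight loss = ½ × 17.4286 × 61 = $531.57 million.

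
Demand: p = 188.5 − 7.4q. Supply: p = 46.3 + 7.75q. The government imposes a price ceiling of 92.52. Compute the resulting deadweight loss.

Competitive equilibrium: 188.5 − 7.4q = 46.3 + 7.75q → q* = 9.3861, p* = 119.0426.
At the ceiling p = 92.52, quantity supplied = (92.52 − 46.3)/7.75 = 5.9639.
Willingness to pay at q' = 5.9639: 188.5 − 7.4·5.9639 = 144.3671.
Δq = 9.3861 − 5.9639 = 3.4222; wedge = 144.3671 − 92.52 = 51.8471.
The triangle = ½ × 3.4222 × 51.8471 = 88.72.

88.72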